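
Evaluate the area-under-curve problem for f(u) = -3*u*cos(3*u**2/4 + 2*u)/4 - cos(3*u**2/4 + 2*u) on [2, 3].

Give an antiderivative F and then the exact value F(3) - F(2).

Antiderivative: F(u) = -sin(3*u**2/4 + 2*u)/2; value = -sin(51/4)/2 + sin(7)/2

The substitution w = 3*u**2/4 + 2*u works: f is exactly (dF/dw)*(dw/du) for that inner function.
F(u) = -sin(3*u**2/4 + 2*u)/2 is an antiderivative of f.
Check: d/du[-sin(3*u**2/4 + 2*u)/2] = -3*u*cos(3*u**2/4 + 2*u)/4 - cos(3*u**2/4 + 2*u) = f(u).
F(3) = -sin(51/4)/2; F(2) = -sin(7)/2.
Integral = F(3) - F(2) = -sin(51/4)/2 + sin(7)/2.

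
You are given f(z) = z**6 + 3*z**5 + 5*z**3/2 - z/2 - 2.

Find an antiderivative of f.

An antiderivative is F(z) = z**7/7 + z**6/2 + 5*z**4/8 - z**2/4 - 2*z.

The integrand splits into summands that can be handled one at a time.
Check: d/dz[z**7/7 + z**6/2 + 5*z**4/8 - z**2/4 - 2*z] = z**6 + 3*z**5 + 5*z**3/2 - z/2 - 2 = f(z).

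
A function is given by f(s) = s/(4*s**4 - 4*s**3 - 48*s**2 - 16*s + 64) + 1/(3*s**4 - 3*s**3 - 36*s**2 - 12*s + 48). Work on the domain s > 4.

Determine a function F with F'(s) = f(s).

An antiderivative is F(s) = (4*s*log(s - 4) - 7*s*log(s - 1) + 3*s*log(s + 2) + 8*log(s - 4) - 14*log(s - 1) + 6*log(s + 2) + 3)/(324*s + 648).

The denominator factors as 12*(s - 4)*(s - 1)*(s + 2)**2; partial fractions split f into directly integrable pieces: 1/(108*(s + 2)) - 1/(108*(s + 2)**2) - 7/(324*(s - 1)) + 1/(81*(s - 4)).
Check: d/ds[(4*s*log(s - 4) - 7*s*log(s - 1) + 3*s*log(s + 2) + 8*log(s - 4) - 14*log(s - 1) + 6*log(s + 2) + 3)/(324*s + 648)] = (3*s + 4)/(12*s**4 - 12*s**3 - 144*s**2 - 48*s + 192), which equals f(s).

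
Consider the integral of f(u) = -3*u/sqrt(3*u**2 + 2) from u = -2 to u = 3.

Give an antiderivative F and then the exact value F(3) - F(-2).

The substitution w = 3*u**2 + 2 works: f is exactly (dF/dw)*(dw/du) for that inner function.
F(u) = -sqrt(3*u**2 + 2) is an antiderivative of f.
Check: d/du[-sqrt(3*u**2 + 2)] = -3*u/sqrt(3*u**2 + 2) = f(u).
F(3) = -sqrt(29); F(-2) = -sqrt(14).
Integral = F(3) - F(-2) = -sqrt(29) + sqrt(14).

Antiderivative: F(u) = -sqrt(3*u**2 + 2); value = -sqrt(29) + sqrt(14)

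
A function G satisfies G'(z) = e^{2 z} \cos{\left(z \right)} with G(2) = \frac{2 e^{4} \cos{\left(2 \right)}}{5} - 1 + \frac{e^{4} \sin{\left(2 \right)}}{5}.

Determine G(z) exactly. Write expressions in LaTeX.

G(z) = \frac{e^{2 z} \sin{\left(z \right)} + 2 e^{2 z} \cos{\left(z \right)} - 5}{5}

The proposed G(z) is checked by its d/dz: the result must match the given G'(z).
A general antiderivative is \frac{e^{2 z} \sin{\left(z \right)}}{5} + \frac{2 e^{2 z} \cos{\left(z \right)}}{5} + C.
The condition gives C = \frac{2 e^{4} \cos{\left(2 \right)}}{5} - 1 + \frac{e^{4} \sin{\left(2 \right)}}{5} - (\frac{2 e^{4} \cos{\left(2 \right)}}{5} + \frac{e^{4} \sin{\left(2 \right)}}{5}) = -1.
So G(z) = \frac{e^{2 z} \sin{\left(z \right)} + 2 e^{2 z} \cos{\left(z \right)} - 5}{5}.
Check: d/dz[\frac{e^{2 z} \sin{\left(z \right)} + 2 e^{2 z} \cos{\left(z \right)} - 5}{5}] = e^{2 z} \cos{\left(z \right)} = G'(z).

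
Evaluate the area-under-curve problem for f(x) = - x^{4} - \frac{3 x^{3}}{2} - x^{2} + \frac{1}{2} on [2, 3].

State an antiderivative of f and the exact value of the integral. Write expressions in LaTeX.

Antiderivative: F(x) = - \frac{x^{5}}{5} - \frac{3 x^{4}}{8} - \frac{x^{3}}{3} + \frac{x}{2}; value = - \frac{8689}{120}

The integrand splits into summands that can be handled one at a time.
F(x) = - \frac{x^{5}}{5} - \frac{3 x^{4}}{8} - \frac{x^{3}}{3} + \frac{x}{2} is an antiderivative of f.
Check: d/dx[- \frac{x^{5}}{5} - \frac{3 x^{4}}{8} - \frac{x^{3}}{3} + \frac{x}{2}] = - x^{4} - \frac{3 x^{3}}{2} - x^{2} + \frac{1}{2} = f(x).
F(3) = - \frac{3459}{40}; F(2) = - \frac{211}{15}.
Integral = F(3) - F(2) = - \frac{8689}{120}.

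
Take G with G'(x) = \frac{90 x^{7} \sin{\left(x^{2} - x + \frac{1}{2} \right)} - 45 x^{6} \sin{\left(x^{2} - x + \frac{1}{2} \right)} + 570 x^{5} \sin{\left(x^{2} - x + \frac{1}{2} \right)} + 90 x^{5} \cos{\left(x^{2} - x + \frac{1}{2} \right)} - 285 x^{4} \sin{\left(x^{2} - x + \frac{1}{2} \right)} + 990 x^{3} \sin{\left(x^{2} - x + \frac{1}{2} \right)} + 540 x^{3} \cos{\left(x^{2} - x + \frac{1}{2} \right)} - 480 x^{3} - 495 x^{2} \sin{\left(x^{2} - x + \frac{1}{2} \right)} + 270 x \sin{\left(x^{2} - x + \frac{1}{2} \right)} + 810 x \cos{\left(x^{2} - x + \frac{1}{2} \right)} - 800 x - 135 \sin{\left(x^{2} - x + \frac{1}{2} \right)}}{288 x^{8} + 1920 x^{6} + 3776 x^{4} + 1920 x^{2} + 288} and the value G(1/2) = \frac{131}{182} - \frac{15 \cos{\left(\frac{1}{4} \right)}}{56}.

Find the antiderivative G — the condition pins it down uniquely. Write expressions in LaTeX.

G(x) = \frac{48 x^{4} - 15 x^{2} \cos{\left(x^{2} - x + \frac{1}{2} \right)} + 160 x^{2} - 45 \cos{\left(x^{2} - x + \frac{1}{2} \right)} + 88}{96 x^{4} + 320 x^{2} + 96}

G'(x) has the shape u'v + uv' for u = - \frac{5}{2 \left(4 x^{2} + \frac{4}{3}\right)} and v = \frac{\cos{\left(x^{2} - x + \frac{1}{2} \right)}}{4} - \frac{2}{3 \left(x^{2} + 3\right)} — it is the derivative of the product u*v.
A general antiderivative is - \frac{5 \left(\frac{\cos{\left(x^{2} - x + \frac{1}{2} \right)}}{4} - \frac{2}{3 \left(x^{2} + 3\right)}\right)}{2 \left(4 x^{2} + \frac{4}{3}\right)} + C.
The condition gives C = \frac{131}{182} - \frac{15 \cos{\left(\frac{1}{4} \right)}}{56} - (\frac{20}{91} - \frac{15 \cos{\left(\frac{1}{4} \right)}}{56}) = \frac{1}{2}.
So G(x) = \frac{48 x^{4} - 15 x^{2} \cos{\left(x^{2} - x + \frac{1}{2} \right)} + 160 x^{2} - 45 \cos{\left(x^{2} - x + \frac{1}{2} \right)} + 88}{96 x^{4} + 320 x^{2} + 96}.
Check: d/dx[\frac{48 x^{4} - 15 x^{2} \cos{\left(x^{2} - x + \frac{1}{2} \right)} + 160 x^{2} - 45 \cos{\left(x^{2} - x + \frac{1}{2} \right)} + 88}{96 x^{4} + 320 x^{2} + 96}] = \frac{90 x^{7} \sin{\left(x^{2} - x + \frac{1}{2} \right)} - 45 x^{6} \sin{\left(x^{2} - x + \frac{1}{2} \right)} + 570 x^{5} \sin{\left(x^{2} - x + \frac{1}{2} \right)} + 90 x^{5} \cos{\left(x^{2} - x + \frac{1}{2} \right)} - 285 x^{4} \sin{\left(x^{2} - x + \frac{1}{2} \right)} + 990 x^{3} \sin{\left(x^{2} - x + \frac{1}{2} \right)} + 540 x^{3} \cos{\left(x^{2} - x + \frac{1}{2} \right)} - 480 x^{3} - 495 x^{2} \sin{\left(x^{2} - x + \frac{1}{2} \right)} + 270 x \sin{\left(x^{2} - x + \frac{1}{2} \right)} + 810 x \cos{\left(x^{2} - x + \frac{1}{2} \right)} - 800 x - 135 \sin{\left(x^{2} - x + \frac{1}{2} \right)}}{288 x^{8} + 1920 x^{6} + 3776 x^{4} + 1920 x^{2} + 288} = G'(x).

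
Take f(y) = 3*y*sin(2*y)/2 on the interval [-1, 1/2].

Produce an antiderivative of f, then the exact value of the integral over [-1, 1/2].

Antiderivative: F(y) = -3*y*cos(2*y)/4 + 3*sin(2*y)/8; value = -3*cos(1)/8 - 3*cos(2)/4 + 3*sin(1)/8 + 3*sin(2)/8

Since d/dy undoes antidifferentiation here, F'(y) = f(y) is required of F(y).
F(y) = -3*y*cos(2*y)/4 + 3*sin(2*y)/8 is an antiderivative of f.
Check: d/dy[-3*y*cos(2*y)/4 + 3*sin(2*y)/8] = 3*y*sin(2*y)/2 = f(y).
F(1/2) = -3*cos(1)/8 + 3*sin(1)/8; F(-1) = -3*sin(2)/8 + 3*cos(2)/4.
Integral = F(1/2) - F(-1) = -3*cos(1)/8 - 3*cos(2)/4 + 3*sin(1)/8 + 3*sin(2)/8.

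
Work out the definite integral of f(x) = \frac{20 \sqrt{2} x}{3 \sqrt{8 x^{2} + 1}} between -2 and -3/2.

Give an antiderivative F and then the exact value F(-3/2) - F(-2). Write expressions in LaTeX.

Antiderivative: F(x) = \frac{5 \sqrt{2} \sqrt{8 x^{2} + 1}}{6}; value = - \frac{5 \sqrt{66}}{6} + \frac{5 \sqrt{38}}{6}

The substitution u = 4 x^{2} + \frac{1}{2} works: f is exactly (dF/du)*(du/dx) for that inner function.
F(x) = \frac{5 \sqrt{2} \sqrt{8 x^{2} + 1}}{6} is an antiderivative of f.
Check: d/dx[\frac{5 \sqrt{2} \sqrt{8 x^{2} + 1}}{6}] = \frac{20 \sqrt{2} x}{3 \sqrt{8 x^{2} + 1}} = f(x).
F(-3/2) = \frac{5 \sqrt{38}}{6}; F(-2) = \frac{5 \sqrt{66}}{6}.
Integral = F(-3/2) - F(-2) = - \frac{5 \sqrt{66}}{6} + \frac{5 \sqrt{38}}{6}.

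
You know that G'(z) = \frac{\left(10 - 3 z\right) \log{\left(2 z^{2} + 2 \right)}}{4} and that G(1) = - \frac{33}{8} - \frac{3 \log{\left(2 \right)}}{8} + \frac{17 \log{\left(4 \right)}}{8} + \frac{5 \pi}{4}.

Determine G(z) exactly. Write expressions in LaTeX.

Any candidate G(z) must reproduce the stated G'(z) exactly.
A general antiderivative is \frac{3 z^{2}}{8} - 5 z + \left(- \frac{3 z^{2}}{8} + \frac{5 z}{2}\right) \log{\left(2 z^{2} + 2 \right)} - \frac{3 \log{\left(z^{2} + 1 \right)}}{8} + 5 \operatorname{atan}{\left(z \right)} + C.
The condition gives C = - \frac{33}{8} - \frac{3 \log{\left(2 \right)}}{8} + \frac{17 \log{\left(4 \right)}}{8} + \frac{5 \pi}{4} - (- \frac{37}{8} - \frac{3 \log{\left(2 \right)}}{8} + \frac{17 \log{\left(4 \right)}}{8} + \frac{5 \pi}{4}) = \frac{1}{2}.
So G(z) = - \frac{3 z^{2} \log{\left(2 z^{2} + 2 \right)} - 3 z^{2} - 20 z \log{\left(2 z^{2} + 2 \right)} + 40 z + 3 \log{\left(z^{2} + 1 \right)} - 40 \operatorname{atan}{\left(z \right)} - 4}{8}.
Check: d/dz[- \frac{3 z^{2} \log{\left(2 z^{2} + 2 \right)} - 3 z^{2} - 20 z \log{\left(2 z^{2} + 2 \right)} + 40 z + 3 \log{\left(z^{2} + 1 \right)} - 40 \operatorname{atan}{\left(z \right)} - 4}{8}] = - \frac{3 z \log{\left(z^{2} + 1 \right)}}{4} - \frac{3 z \log{\left(2 \right)}}{4} + \frac{5 \log{\left(z^{2} + 1 \right)}}{2} + \frac{5 \log{\left(2 \right)}}{2}, which equals G'(z).

G(z) = - \frac{3 z^{2} \log{\left(2 z^{2} + 2 \right)} - 3 z^{2} - 20 z \log{\left(2 z^{2} + 2 \right)} + 40 z + 3 \log{\left(z^{2} + 1 \right)} - 40 \operatorname{atan}{\left(z \right)} - 4}{8}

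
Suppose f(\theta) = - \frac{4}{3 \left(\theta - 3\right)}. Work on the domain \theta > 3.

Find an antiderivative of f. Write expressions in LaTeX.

Any candidate F(\theta) must reproduce f(\theta) exactly when differentiated.
Check: d/d\theta[- \frac{4 \log{\left(\theta - 3 \right)}}{3}] = - \frac{4}{3 \theta - 9}, which equals f(\theta).

An antiderivative is F(\theta) = - \frac{4 \log{\left(\theta - 3 \right)}}{3}.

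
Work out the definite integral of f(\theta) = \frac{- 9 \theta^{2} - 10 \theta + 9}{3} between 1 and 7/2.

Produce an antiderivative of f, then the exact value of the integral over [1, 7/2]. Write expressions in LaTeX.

Antiderivative: F(\theta) = - \frac{3 \theta^{3} + 5 \theta^{2} - 9 \theta + 5}{3}; value = - \frac{425}{8}

Whatever form F(\theta) takes, F'(\theta) = f(\theta) is non-negotiable.
F(\theta) = - \frac{3 \theta^{3} + 5 \theta^{2} - 9 \theta + 5}{3} is an antiderivative of f.
Check: d/d\theta[- \frac{3 \theta^{3} + 5 \theta^{2} - 9 \theta + 5}{3}] = - 3 \theta^{2} - \frac{10 \theta}{3} + 3, which equals f(\theta).
F(7/2) = - \frac{1307}{24}; F(1) = - \frac{4}{3}.
Integral = F(7/2) - F(1) = - \frac{425}{8}.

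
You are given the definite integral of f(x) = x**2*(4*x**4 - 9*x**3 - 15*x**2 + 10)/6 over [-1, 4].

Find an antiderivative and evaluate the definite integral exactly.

Check any antiderivative F(x) by computing F'(x) and comparing it with f(x).
F(x) = x**3*(24*x**4 - 63*x**3 - 126*x**2 + 140)/252 is an antiderivative of f.
Check: d/dx[x**3*(24*x**4 - 63*x**3 - 126*x**2 + 140)/252] = 2*x**6/3 - 3*x**5/2 - 5*x**4/2 + 5*x**2/3, which equals f(x).
F(4) = 3776/63; F(-1) = -101/252.
Integral = F(4) - F(-1) = 15205/252.

Antiderivative: F(x) = x**3*(24*x**4 - 63*x**3 - 126*x**2 + 140)/252; value = 15205/252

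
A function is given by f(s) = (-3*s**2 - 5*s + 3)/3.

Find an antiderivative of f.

A candidate is checked by its d/ds: the result must match f(s).
Check: d/ds[s*(-2*s**2 - 5*s + 6)/6] = -s**2 - 5*s/3 + 1, which equals f(s).

An antiderivative is F(s) = s*(-2*s**2 - 5*s + 6)/6.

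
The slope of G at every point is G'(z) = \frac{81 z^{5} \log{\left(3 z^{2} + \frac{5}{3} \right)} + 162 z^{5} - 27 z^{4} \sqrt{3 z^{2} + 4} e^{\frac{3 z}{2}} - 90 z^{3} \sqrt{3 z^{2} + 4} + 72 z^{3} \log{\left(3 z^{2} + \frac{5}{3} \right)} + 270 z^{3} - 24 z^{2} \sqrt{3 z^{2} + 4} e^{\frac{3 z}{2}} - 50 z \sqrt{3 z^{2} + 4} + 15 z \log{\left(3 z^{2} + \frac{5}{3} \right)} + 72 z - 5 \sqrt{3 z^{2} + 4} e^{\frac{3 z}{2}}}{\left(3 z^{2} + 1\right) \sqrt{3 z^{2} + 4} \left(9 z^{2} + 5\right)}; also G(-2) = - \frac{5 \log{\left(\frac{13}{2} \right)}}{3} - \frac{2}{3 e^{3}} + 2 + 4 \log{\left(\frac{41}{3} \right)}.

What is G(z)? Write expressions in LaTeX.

G(z) = \sqrt{3 z^{2} + 4} \log{\left(3 z^{2} + \frac{5}{3} \right)} - \frac{2 e^{\frac{3 z}{2}}}{3} - \frac{5 \log{\left(3 z^{2} + 1 \right)}}{3} + \frac{5 \log{\left(2 \right)}}{3} + 2

For G(z) to be correct, d/dz[G] must agree with the stated G'(z) identically.
A general antiderivative is \sqrt{3 z^{2} + 4} \log{\left(3 z^{2} + \frac{5}{3} \right)} - \frac{2 e^{\frac{3 z}{2}}}{3} - \frac{5 \log{\left(\frac{3 z^{2}}{2} + \frac{1}{2} \right)}}{3} + C.
The condition gives C = - \frac{5 \log{\left(\frac{13}{2} \right)}}{3} - \frac{2}{3 e^{3}} + 2 + 4 \log{\left(\frac{41}{3} \right)} - (- \frac{5 \log{\left(\frac{13}{2} \right)}}{3} - \frac{2}{3 e^{3}} + 4 \log{\left(\frac{41}{3} \right)}) = 2.
So G(z) = \sqrt{3 z^{2} + 4} \log{\left(3 z^{2} + \frac{5}{3} \right)} - \frac{2 e^{\frac{3 z}{2}}}{3} - \frac{5 \log{\left(3 z^{2} + 1 \right)}}{3} + \frac{5 \log{\left(2 \right)}}{3} + 2.
Check: d/dz[\sqrt{3 z^{2} + 4} \log{\left(3 z^{2} + \frac{5}{3} \right)} - \frac{2 e^{\frac{3 z}{2}}}{3} - \frac{5 \log{\left(3 z^{2} + 1 \right)}}{3} + \frac{5 \log{\left(2 \right)}}{3} + 2] = \frac{81 z^{5} \log{\left(3 z^{2} + \frac{5}{3} \right)} + 162 z^{5} - 27 z^{4} \sqrt{3 z^{2} + 4} e^{\frac{3 z}{2}} - 90 z^{3} \sqrt{3 z^{2} + 4} + 72 z^{3} \log{\left(3 z^{2} + \frac{5}{3} \right)} + 270 z^{3} - 24 z^{2} \sqrt{3 z^{2} + 4} e^{\frac{3 z}{2}} - 50 z \sqrt{3 z^{2} + 4} + 15 z \log{\left(3 z^{2} + \frac{5}{3} \right)} + 72 z - 5 \sqrt{3 z^{2} + 4} e^{\frac{3 z}{2}}}{27 z^{4} \sqrt{3 z^{2} + 4} + 24 z^{2} \sqrt{3 z^{2} + 4} + 5 \sqrt{3 z^{2} + 4}}, which equals G'(z).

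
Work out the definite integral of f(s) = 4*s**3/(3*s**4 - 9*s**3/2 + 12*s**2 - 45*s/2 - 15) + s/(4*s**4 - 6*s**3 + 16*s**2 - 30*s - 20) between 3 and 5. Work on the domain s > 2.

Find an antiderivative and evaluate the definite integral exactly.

The denominator factors as 6*(s - 2)*(2*s + 1)*(s**2 + 5); partial fractions split f into directly integrable pieces: 11*(4*s + 5)/(54*(s**2 + 5)) + 2/(45*(2*s + 1)) + 67/(135*(s - 2)).
F(s) = (134*log(s - 2) + 6*log(s + 1/2) + 110*log(s**2 + 5) + 55*sqrt(5)*atan(sqrt(5)*s/5))/270 is an antiderivative of f.
Check: d/ds[(134*log(s - 2) + 6*log(s + 1/2) + 110*log(s**2 + 5) + 55*sqrt(5)*atan(sqrt(5)*s/5))/270] = (16*s**3 + 3*s)/(12*s**4 - 18*s**3 + 48*s**2 - 90*s - 60), which equals f(s).
F(5) = log(11/2)/45 + 11*sqrt(5)*atan(sqrt(5))/54 + 67*log(3)/135 + 11*log(30)/27; F(3) = log(7/2)/45 + 11*sqrt(5)*atan(3*sqrt(5)/5)/54 + 11*log(14)/27.
Integral = F(5) - F(3) = -11*log(14)/27 - 11*sqrt(5)*atan(3*sqrt(5)/5)/54 - log(7/2)/45 + log(11/2)/45 + 11*sqrt(5)*atan(sqrt(5))/54 + 67*log(3)/135 + 11*log(30)/27.

Antiderivative: F(s) = (134*log(s - 2) + 6*log(s + 1/2) + 110*log(s**2 + 5) + 55*sqrt(5)*atan(sqrt(5)*s/5))/270; value = -11*log(14)/27 - 11*sqrt(5)*atan(3*sqrt(5)/5)/54 - log(7/2)/45 + log(11/2)/45 + 11*sqrt(5)*atan(sqrt(5))/54 + 67*log(3)/135 + 11*log(30)/27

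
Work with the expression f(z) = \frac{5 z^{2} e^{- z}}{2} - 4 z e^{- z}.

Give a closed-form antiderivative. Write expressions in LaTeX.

Recognize the product-rule pattern: f = u'v + uv' with u = - \frac{5 z^{2}}{2} - z - 1, v = e^{- z}, so integration by parts undoes it.
Check: d/dz[\frac{\left(- 5 z^{2} - 2 z - 2\right) e^{- z}}{2}] = \frac{\left(5 z^{2} - 8 z\right) e^{- z}}{2}, which equals f(z).

An antiderivative is F(z) = \frac{\left(- 5 z^{2} - 2 z - 2\right) e^{- z}}{2}.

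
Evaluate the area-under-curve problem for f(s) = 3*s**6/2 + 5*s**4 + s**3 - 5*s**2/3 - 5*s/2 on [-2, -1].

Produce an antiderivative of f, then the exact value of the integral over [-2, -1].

Antiderivative: F(s) = s**2*(54*s**5 + 252*s**3 + 63*s**2 - 140*s - 315)/252; value = 6845/126

Integrate term by term and add the pieces.
F(s) = s**2*(54*s**5 + 252*s**3 + 63*s**2 - 140*s - 315)/252 is an antiderivative of f.
Check: d/ds[s**2*(54*s**5 + 252*s**3 + 63*s**2 - 140*s - 315)/252] = 3*s**6/2 + 5*s**4 + s**3 - 5*s**2/3 - 5*s/2 = f(s).
F(-1) = -209/126; F(-2) = -3527/63.
Integral = F(-1) - F(-2) = 6845/126.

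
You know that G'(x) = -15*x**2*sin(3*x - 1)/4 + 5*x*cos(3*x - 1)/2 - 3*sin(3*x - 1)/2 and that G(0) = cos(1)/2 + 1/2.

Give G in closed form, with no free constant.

G(x) = 5*x**2*cos(3*x - 1)/4 + cos(3*x - 1)/2 + 1/2

Recognize the product-rule pattern: G'(x) = u'v + uv' with u = 5*x**2/4 + 1/2, v = cos(3*x - 1), so integration by parts undoes it.
A general antiderivative is (5*x**2/4 + 1/2)*cos(3*x - 1) + C.
The condition gives C = cos(1)/2 + 1/2 - (cos(1)/2) = 1/2.
So G(x) = 5*x**2*cos(3*x - 1)/4 + cos(3*x - 1)/2 + 1/2.
Check: d/dx[5*x**2*cos(3*x - 1)/4 + cos(3*x - 1)/2 + 1/2] = -15*x**2*sin(3*x - 1)/4 + 5*x*cos(3*x - 1)/2 - 3*sin(3*x - 1)/2 = G'(x).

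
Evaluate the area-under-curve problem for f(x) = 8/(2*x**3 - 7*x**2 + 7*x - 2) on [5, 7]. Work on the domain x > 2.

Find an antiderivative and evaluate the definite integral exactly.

The denominator factors as (x - 2)*(x - 1)*(2*x - 1); partial fractions split f into directly integrable pieces: 32/(3*(2*x - 1)) - 8/(x - 1) + 8/(3*(x - 2)).
F(x) = 8*log(x - 2)/3 - 8*log(x - 1) + 16*log(x - 1/2)/3 is an antiderivative of f.
Check: d/dx[8*log(x - 2)/3 - 8*log(x - 1) + 16*log(x - 1/2)/3] = 8/(2*x**3 - 7*x**2 + 7*x - 2) = f(x).
F(7) = -8*log(6) + 8*log(5)/3 + 16*log(13/2)/3; F(5) = -8*log(4) + 8*log(3)/3 + 16*log(9/2)/3.
Integral = F(7) - F(5) = -8*log(6) - 16*log(9/2)/3 - 8*log(3)/3 + 8*log(5)/3 + 16*log(13/2)/3 + 8*log(4).

Antiderivative: F(x) = 8*log(x - 2)/3 - 8*log(x - 1) + 16*log(x - 1/2)/3; value = -8*log(6) - 16*log(9/2)/3 - 8*log(3)/3 + 8*log(5)/3 + 16*log(13/2)/3 + 8*log(4)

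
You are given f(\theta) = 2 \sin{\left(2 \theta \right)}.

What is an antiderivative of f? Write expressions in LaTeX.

Recover f(\theta) by differentiating a candidate F(\theta); any mismatch rules it out.
Check: d/d\theta[- \cos{\left(2 \theta \right)}] = 2 \sin{\left(2 \theta \right)} = f(\theta).

An antiderivative is F(\theta) = - \cos{\left(2 \theta \right)}.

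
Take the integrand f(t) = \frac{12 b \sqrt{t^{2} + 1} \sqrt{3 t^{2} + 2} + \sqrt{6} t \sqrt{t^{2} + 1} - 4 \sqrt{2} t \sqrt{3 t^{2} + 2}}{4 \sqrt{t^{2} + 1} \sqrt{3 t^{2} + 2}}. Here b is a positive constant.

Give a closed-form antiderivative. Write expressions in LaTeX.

Differentiate the proposed F(t) back; it has to land on f(t) exactly.
Check: d/dt[3 b t + \frac{\sqrt{\frac{t^{2}}{2} + \frac{1}{3}}}{2} - \sqrt{2 t^{2} + 2}] = \frac{12 b \sqrt{t^{2} + 1} \sqrt{3 t^{2} + 2} + \sqrt{6} t \sqrt{t^{2} + 1} - 4 \sqrt{2} t \sqrt{3 t^{2} + 2}}{4 \sqrt{t^{2} + 1} \sqrt{3 t^{2} + 2}} = f(t).

An antiderivative is F(t) = 3 b t + \frac{\sqrt{\frac{t^{2}}{2} + \frac{1}{3}}}{2} - \sqrt{2 t^{2} + 2}.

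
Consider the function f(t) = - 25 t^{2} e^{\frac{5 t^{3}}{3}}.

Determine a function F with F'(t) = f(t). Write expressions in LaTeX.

The substitution u = \frac{5 t^{3}}{3} works: f is exactly (dF/du)*(du/dt) for that inner function.
Check: d/dt[- 5 e^{\frac{5 t^{3}}{3}}] = - 25 t^{2} e^{\frac{5 t^{3}}{3}} = f(t).

An antiderivative is F(t) = - 5 e^{\frac{5 t^{3}}{3}}.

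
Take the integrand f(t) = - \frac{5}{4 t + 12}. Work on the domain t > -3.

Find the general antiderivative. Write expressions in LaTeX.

For F(t) to be correct the identity F'(t) - f(t) = 0 must hold.
Check: d/dt[- \frac{5 \log{\left(t + 3 \right)}}{4}] = - \frac{5}{4 t + 12} = f(t).

F(t) = - \frac{5 \log{\left(t + 3 \right)}}{4} + C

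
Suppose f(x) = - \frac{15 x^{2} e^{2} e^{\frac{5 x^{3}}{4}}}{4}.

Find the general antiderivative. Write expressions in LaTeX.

The substitution u = \frac{5 x^{3}}{4} + 2 works: f is exactly (dF/du)*(du/dx) for that inner function.
Check: d/dx[- e^{\frac{5 x^{3}}{4} + 2}] = - \frac{15 x^{2} e^{2} e^{\frac{5 x^{3}}{4}}}{4} = f(x).

F(x) = - e^{\frac{5 x^{3}}{4} + 2} + C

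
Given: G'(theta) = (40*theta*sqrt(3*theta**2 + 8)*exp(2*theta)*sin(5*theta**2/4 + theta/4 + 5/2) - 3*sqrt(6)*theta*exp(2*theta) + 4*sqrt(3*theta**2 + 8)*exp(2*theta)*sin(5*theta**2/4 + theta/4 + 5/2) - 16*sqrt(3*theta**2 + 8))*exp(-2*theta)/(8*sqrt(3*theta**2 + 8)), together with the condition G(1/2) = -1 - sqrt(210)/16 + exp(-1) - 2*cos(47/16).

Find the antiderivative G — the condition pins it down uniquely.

G(theta) = -3*sqrt(theta**2/2 + 4/3)/4 - 2*cos(5*theta**2/4 + theta/4 + 5/2) - 1 + exp(-2*theta)

Recover the given G'(theta) by differentiating a candidate G(theta); any mismatch rules it out.
A general antiderivative is -3*sqrt(theta**2/2 + 4/3)/4 - 2*cos(5*theta**2/4 + theta/4 + 5/2) + exp(-2*theta) + C.
The condition gives C = -1 - sqrt(210)/16 + exp(-1) - 2*cos(47/16) - (-sqrt(210)/16 + exp(-1) - 2*cos(47/16)) = -1.
So G(theta) = -3*sqrt(theta**2/2 + 4/3)/4 - 2*cos(5*theta**2/4 + theta/4 + 5/2) - 1 + exp(-2*theta).
Check: d/dtheta[-3*sqrt(theta**2/2 + 4/3)/4 - 2*cos(5*theta**2/4 + theta/4 + 5/2) - 1 + exp(-2*theta)] = (40*theta*sqrt(3*theta**2 + 8)*exp(2*theta)*sin(5*theta**2/4 + theta/4 + 5/2) - 3*sqrt(6)*theta*exp(2*theta) + 4*sqrt(3*theta**2 + 8)*exp(2*theta)*sin(5*theta**2/4 + theta/4 + 5/2) - 16*sqrt(3*theta**2 + 8))*exp(-2*theta)/(8*sqrt(3*theta**2 + 8)) = G'(theta).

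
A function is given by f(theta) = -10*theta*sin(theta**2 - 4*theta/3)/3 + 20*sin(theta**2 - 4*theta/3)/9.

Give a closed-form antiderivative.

The substitution u = theta**2 - 4*theta/3 works: f is exactly (dF/du)*(du/dtheta) for that inner function.
Check: d/dtheta[5*cos(theta**2 - 4*theta/3)/3] = -10*theta*sin(theta**2 - 4*theta/3)/3 + 20*sin(theta**2 - 4*theta/3)/9 = f(theta).

An antiderivative is F(theta) = 5*cos(theta**2 - 4*theta/3)/3.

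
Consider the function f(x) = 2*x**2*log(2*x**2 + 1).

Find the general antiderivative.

F(x) = (6*x**3*log(2*x**2 + 1) - 4*x**3 + 6*x - 3*sqrt(2)*atan(sqrt(2)*x))/9 + C

For F(x) to be correct the identity F'(x) - f(x) = 0 must hold.
Check: d/dx[(6*x**3*log(2*x**2 + 1) - 4*x**3 + 6*x - 3*sqrt(2)*atan(sqrt(2)*x))/9] = 2*x**2*log(2*x**2 + 1) = f(x).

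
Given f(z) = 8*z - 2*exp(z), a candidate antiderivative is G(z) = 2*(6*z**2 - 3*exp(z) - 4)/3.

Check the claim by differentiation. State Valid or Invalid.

Valid: G'(z) = f(z).

d/dz[G] = 8*z - 2*exp(z)
This equals f(z) exactly, so the claim holds.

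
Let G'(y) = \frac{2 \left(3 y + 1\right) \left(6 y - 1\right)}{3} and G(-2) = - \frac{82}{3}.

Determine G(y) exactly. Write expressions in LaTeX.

Since d/dy undoes antidifferentiation here, G(y) must give back the stated G'(y).
A general antiderivative is 4 y^{3} + y^{2} - \frac{2 y}{3} + \frac{1}{3} + C.
The condition gives C = - \frac{82}{3} - (- \frac{79}{3}) = -1.
So G(y) = \frac{12 y^{3} + 3 y^{2} - 2 y - 2}{3}.
Check: d/dy[\frac{12 y^{3} + 3 y^{2} - 2 y - 2}{3}] = 12 y^{2} + 2 y - \frac{2}{3}, which equals G'(y).

G(y) = \frac{12 y^{3} + 3 y^{2} - 2 y - 2}{3}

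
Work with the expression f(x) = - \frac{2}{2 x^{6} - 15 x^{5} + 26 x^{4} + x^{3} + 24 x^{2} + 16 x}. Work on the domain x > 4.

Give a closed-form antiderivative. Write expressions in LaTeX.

An antiderivative is F(x) = - \frac{\log{\left(x \right)}}{8} + \frac{577 \log{\left(x - 4 \right)}}{187272} + \frac{32 \log{\left(x + \frac{1}{2} \right)}}{405} + \frac{31 \log{\left(x^{2} + 1 \right)}}{1445} + \frac{44 \operatorname{atan}{\left(x \right)}}{1445} + \frac{2}{612 x - 2448}.

The denominator factors as x \left(x - 4\right)^{2} \left(2 x + 1\right) \left(x^{2} + 1\right); partial fractions split f into directly integrable pieces: \frac{2 \left(31 x + 22\right)}{1445 \left(x^{2} + 1\right)} + \frac{64}{405 \left(2 x + 1\right)} + \frac{577}{187272 \left(x - 4\right)} - \frac{1}{306 \left(x - 4\right)^{2}} - \frac{1}{8 x}.
Check: d/dx[- \frac{\log{\left(x \right)}}{8} + \frac{577 \log{\left(x - 4 \right)}}{187272} + \frac{32 \log{\left(x + \frac{1}{2} \right)}}{405} + \frac{31 \log{\left(x^{2} + 1 \right)}}{1445} + \frac{44 \operatorname{atan}{\left(x \right)}}{1445} + \frac{2}{612 x - 2448}] = - \frac{2}{2 x^{6} - 15 x^{5} + 26 x^{4} + x^{3} + 24 x^{2} + 16 x} = f(x).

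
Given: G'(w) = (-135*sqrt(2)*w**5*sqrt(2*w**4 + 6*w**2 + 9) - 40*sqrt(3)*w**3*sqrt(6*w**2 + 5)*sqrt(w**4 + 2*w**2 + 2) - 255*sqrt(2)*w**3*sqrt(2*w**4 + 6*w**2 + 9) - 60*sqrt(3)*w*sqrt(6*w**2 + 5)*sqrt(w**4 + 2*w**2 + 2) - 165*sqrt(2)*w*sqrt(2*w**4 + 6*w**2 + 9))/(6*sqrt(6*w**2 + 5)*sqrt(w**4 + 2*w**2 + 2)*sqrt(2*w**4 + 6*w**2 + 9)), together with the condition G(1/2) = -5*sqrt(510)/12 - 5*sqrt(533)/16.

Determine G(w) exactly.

G(w) = -5*sqrt(3*w**2 + 5/2)*sqrt(w**4 + 2*w**2 + 2)/2 - 5*sqrt(2*w**4/3 + 2*w**2 + 3)

Any candidate G(w) must reproduce the stated G'(w) exactly.
A general antiderivative is -5*sqrt(3*w**2 + 5/2)*sqrt(w**4 + 2*w**2 + 2)/2 - 5*sqrt(2*w**4/3 + 2*w**2 + 3) + C.
The condition gives C = -5*sqrt(510)/12 - 5*sqrt(533)/16 - (-5*sqrt(510)/12 - 5*sqrt(533)/16) = 0.
So G(w) = -5*sqrt(3*w**2 + 5/2)*sqrt(w**4 + 2*w**2 + 2)/2 - 5*sqrt(2*w**4/3 + 2*w**2 + 3).
Check: d/dw[-5*sqrt(3*w**2 + 5/2)*sqrt(w**4 + 2*w**2 + 2)/2 - 5*sqrt(2*w**4/3 + 2*w**2 + 3)] = sqrt(2)*(-135*w**5*sqrt(2*w**4 + 6*w**2 + 9) - 20*sqrt(6)*w**3*sqrt(6*w**2 + 5)*sqrt(w**4 + 2*w**2 + 2) - 255*w**3*sqrt(2*w**4 + 6*w**2 + 9) - 30*sqrt(6)*w*sqrt(6*w**2 + 5)*sqrt(w**4 + 2*w**2 + 2) - 165*w*sqrt(2*w**4 + 6*w**2 + 9))/(6*sqrt(6*w**2 + 5)*sqrt(w**4 + 2*w**2 + 2)*sqrt(2*w**4 + 6*w**2 + 9)), which equals G'(w).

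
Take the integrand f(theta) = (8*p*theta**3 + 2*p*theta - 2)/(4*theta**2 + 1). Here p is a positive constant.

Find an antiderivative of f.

An antiderivative is F(theta) = p*theta**2 - atan(2*theta).

An antiderivative F(theta) passes only if d/dtheta[F] lands on f(theta) exactly.
Check: d/dtheta[p*theta**2 - atan(2*theta)] = (8*p*theta**3 + 2*p*theta - 2)/(4*theta**2 + 1) = f(theta).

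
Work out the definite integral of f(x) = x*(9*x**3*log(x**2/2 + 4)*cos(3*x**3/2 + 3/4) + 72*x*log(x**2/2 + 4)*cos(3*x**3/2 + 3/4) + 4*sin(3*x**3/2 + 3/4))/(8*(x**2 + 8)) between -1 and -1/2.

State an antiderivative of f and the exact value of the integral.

Recognize the product-rule pattern: f = u'v + uv' with u = log(x**2/2 + 4)/4, v = sin(3*x**3/2 + 3/4), so integration by parts undoes it.
F(x) = log(x**2/2 + 4)*sin(3*x**3/2 + 3/4)/4 is an antiderivative of f.
Check: d/dx[log(x**2/2 + 4)*sin(3*x**3/2 + 3/4)/4] = (9*x**4*log(x**2/2 + 4)*cos(3*x**3/2 + 3/4) + 72*x**2*log(x**2/2 + 4)*cos(3*x**3/2 + 3/4) + 4*x*sin(3*x**3/2 + 3/4))/(8*x**2 + 64), which equals f(x).
F(-1/2) = log(33/8)*sin(9/16)/4; F(-1) = -log(9/2)*sin(3/4)/4.
Integral = F(-1/2) - F(-1) = log(33/8)*sin(9/16)/4 + log(9/2)*sin(3/4)/4.

Antiderivative: F(x) = log(x**2/2 + 4)*sin(3*x**3/2 + 3/4)/4; value = log(33/8)*sin(9/16)/4 + log(9/2)*sin(3/4)/4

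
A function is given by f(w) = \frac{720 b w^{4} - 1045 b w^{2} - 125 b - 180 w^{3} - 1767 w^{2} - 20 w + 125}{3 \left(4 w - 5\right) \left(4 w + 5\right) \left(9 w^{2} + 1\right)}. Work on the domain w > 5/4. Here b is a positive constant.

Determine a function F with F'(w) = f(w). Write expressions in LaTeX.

An antiderivative is F(w) = \frac{5 b w}{3} - \frac{5 \log{\left(2 w - \frac{5}{2} \right)}}{3} + \frac{5 \log{\left(2 w + \frac{5}{2} \right)}}{4} - \frac{4 \operatorname{atan}{\left(3 w \right)}}{3}.

Any candidate F(w) must reproduce f(w) exactly when differentiated.
Check: d/dw[\frac{5 b w}{3} - \frac{5 \log{\left(2 w - \frac{5}{2} \right)}}{3} + \frac{5 \log{\left(2 w + \frac{5}{2} \right)}}{4} - \frac{4 \operatorname{atan}{\left(3 w \right)}}{3}] = \frac{720 b w^{4} - 1045 b w^{2} - 125 b - 180 w^{3} - 1767 w^{2} - 20 w + 125}{432 w^{4} - 627 w^{2} - 75}, which equals f(w).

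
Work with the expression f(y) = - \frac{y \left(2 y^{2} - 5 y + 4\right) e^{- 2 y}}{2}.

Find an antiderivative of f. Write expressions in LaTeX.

An antiderivative is F(y) = \frac{\left(2 y^{3} - 2 y^{2} + 2 y + 1\right) e^{- 2 y}}{4}.

Recognize the product-rule pattern: f = u'v + uv' with u = \frac{y^{3}}{2} - \frac{y^{2}}{2} + \frac{y}{2} + \frac{1}{4}, v = e^{- 2 y}, so integration by parts undoes it.
Check: d/dy[\frac{\left(2 y^{3} - 2 y^{2} + 2 y + 1\right) e^{- 2 y}}{4}] = \frac{\left(- 2 y^{3} + 5 y^{2} - 4 y\right) e^{- 2 y}}{2}, which equals f(y).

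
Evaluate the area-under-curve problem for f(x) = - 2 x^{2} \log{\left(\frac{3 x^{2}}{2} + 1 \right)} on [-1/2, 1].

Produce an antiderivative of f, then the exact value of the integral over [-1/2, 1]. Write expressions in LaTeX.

Antiderivative: F(x) = - \frac{2 \left(9 x^{3} \log{\left(\frac{3 x^{2}}{2} + 1 \right)} - 6 x^{3} + 12 x - 4 \sqrt{6} \operatorname{atan}{\left(\frac{\sqrt{6} x}{2} \right)}\right)}{27}; value = - \frac{5}{6} - \frac{2 \log{\left(\frac{5}{2} \right)}}{3} - \frac{\log{\left(\frac{11}{8} \right)}}{12} + \frac{8 \sqrt{6} \operatorname{atan}{\left(\frac{\sqrt{6}}{4} \right)}}{27} + \frac{8 \sqrt{6} \operatorname{atan}{\left(\frac{\sqrt{6}}{2} \right)}}{27}

Since d/dx undoes antidifferentiation here, F'(x) = f(x) is required of F(x).
F(x) = - \frac{2 \left(9 x^{3} \log{\left(\frac{3 x^{2}}{2} + 1 \right)} - 6 x^{3} + 12 x - 4 \sqrt{6} \operatorname{atan}{\left(\frac{\sqrt{6} x}{2} \right)}\right)}{27} is an antiderivative of f.
Check: d/dx[- \frac{2 \left(9 x^{3} \log{\left(\frac{3 x^{2}}{2} + 1 \right)} - 6 x^{3} + 12 x - 4 \sqrt{6} \operatorname{atan}{\left(\frac{\sqrt{6} x}{2} \right)}\right)}{27}] = - 2 x^{2} \log{\left(\frac{3 x^{2}}{2} + 1 \right)} = f(x).
F(1) = - \frac{2 \log{\left(\frac{5}{2} \right)}}{3} - \frac{4}{9} + \frac{8 \sqrt{6} \operatorname{atan}{\left(\frac{\sqrt{6}}{2} \right)}}{27}; F(-1/2) = - \frac{8 \sqrt{6} \operatorname{atan}{\left(\frac{\sqrt{6}}{4} \right)}}{27} + \frac{\log{\left(\frac{11}{8} \right)}}{12} + \frac{7}{18}.
Integral = F(1) - F(-1/2) = - \frac{5}{6} - \frac{2 \log{\left(\frac{5}{2} \right)}}{3} - \frac{\log{\left(\frac{11}{8} \right)}}{12} + \frac{8 \sqrt{6} \operatorname{atan}{\left(\frac{\sqrt{6}}{4} \right)}}{27} + \frac{8 \sqrt{6} \operatorname{atan}{\left(\frac{\sqrt{6}}{2} \right)}}{27}.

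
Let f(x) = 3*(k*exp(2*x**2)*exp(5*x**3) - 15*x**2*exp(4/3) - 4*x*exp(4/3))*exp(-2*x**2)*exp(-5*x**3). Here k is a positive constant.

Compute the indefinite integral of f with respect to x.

F(x) = 3*k*x + 3*exp(-5*x**3 - 2*x**2 + 4/3) + C

Differentiate the proposed F(x) back; it has to land on f(x) exactly.
Check: d/dx[3*k*x + 3*exp(-5*x**3 - 2*x**2 + 4/3)] = (3*k*exp(-4/3)*exp(2*x**2)*exp(5*x**3) - 45*x**2 - 12*x)*exp(4/3)*exp(-2*x**2)*exp(-5*x**3), which equals f(x).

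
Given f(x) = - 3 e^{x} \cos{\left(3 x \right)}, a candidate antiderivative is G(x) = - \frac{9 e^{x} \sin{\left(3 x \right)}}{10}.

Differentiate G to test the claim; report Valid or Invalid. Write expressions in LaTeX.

Invalid: d/dx[G] - f = - \frac{9 e^{x} \sin{\left(3 x \right)}}{10} + \frac{3 e^{x} \cos{\left(3 x \right)}}{10}, which is not 0.

d/dx[G] = - \frac{9 e^{x} \sin{\left(3 x \right)}}{10} - \frac{27 e^{x} \cos{\left(3 x \right)}}{10}
d/dx[G] - f(x) = - \frac{9 e^{x} \sin{\left(3 x \right)}}{10} + \frac{3 e^{x} \cos{\left(3 x \right)}}{10} != 0.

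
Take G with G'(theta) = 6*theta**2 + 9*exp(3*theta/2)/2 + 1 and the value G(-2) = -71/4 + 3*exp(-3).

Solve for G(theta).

G(theta) = (8*theta**3 + 4*theta + 12*exp(3*theta/2) + 1)/4

Integrate term by term and add the pieces.
A general antiderivative is 2*theta**3 + theta + 3*exp(3*theta/2) - 3/4 + C.
The condition gives C = -71/4 + 3*exp(-3) - (-75/4 + 3*exp(-3)) = 1.
So G(theta) = (8*theta**3 + 4*theta + 12*exp(3*theta/2) + 1)/4.
Check: d/dtheta[(8*theta**3 + 4*theta + 12*exp(3*theta/2) + 1)/4] = 6*theta**2 + 9*exp(3*theta/2)/2 + 1 = G'(theta).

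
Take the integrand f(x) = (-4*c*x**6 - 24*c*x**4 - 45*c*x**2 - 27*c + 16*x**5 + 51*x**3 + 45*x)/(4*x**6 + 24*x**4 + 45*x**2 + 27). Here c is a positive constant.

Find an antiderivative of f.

An antiderivative is F(x) = (-4*c*x*(2*x**2 + 3) + 8*(2*x**2 + 3)*log(2*x**2 + 6) - 3)/(4*(2*x**2 + 3)).

Differentiate the proposed F(x) back; it has to land on f(x) exactly.
Check: d/dx[(-4*c*x*(2*x**2 + 3) + 8*(2*x**2 + 3)*log(2*x**2 + 6) - 3)/(4*(2*x**2 + 3))] = (-4*c*x**6 - 24*c*x**4 - 45*c*x**2 - 27*c + 16*x**5 + 51*x**3 + 45*x)/(4*x**6 + 24*x**4 + 45*x**2 + 27) = f(x).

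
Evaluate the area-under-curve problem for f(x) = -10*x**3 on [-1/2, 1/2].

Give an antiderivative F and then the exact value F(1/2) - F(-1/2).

Differentiate the proposed F(x) back; it has to land on f(x) exactly.
F(x) = -5*x**4/2 is an antiderivative of f.
Check: d/dx[-5*x**4/2] = -10*x**3 = f(x).
F(1/2) = -5/32; F(-1/2) = -5/32.
Integral = F(1/2) - F(-1/2) = 0.

Antiderivative: F(x) = -5*x**4/2; value = 0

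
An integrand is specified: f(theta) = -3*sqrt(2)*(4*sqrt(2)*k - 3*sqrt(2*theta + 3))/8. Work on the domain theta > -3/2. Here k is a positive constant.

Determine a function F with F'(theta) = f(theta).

An antiderivative is F(theta) = sqrt(2)*(-12*sqrt(2)*k*theta + 6*theta*sqrt(2*theta + 3) + 9*sqrt(2*theta + 3))/8.

An antiderivative F(theta) passes only if d/dtheta[F] lands on f(theta) exactly.
Check: d/dtheta[sqrt(2)*(-12*sqrt(2)*k*theta + 6*theta*sqrt(2*theta + 3) + 9*sqrt(2*theta + 3))/8] = (-24*k*sqrt(2*theta + 3) + 18*sqrt(2)*theta + 27*sqrt(2))/(8*sqrt(2*theta + 3)), which equals f(theta).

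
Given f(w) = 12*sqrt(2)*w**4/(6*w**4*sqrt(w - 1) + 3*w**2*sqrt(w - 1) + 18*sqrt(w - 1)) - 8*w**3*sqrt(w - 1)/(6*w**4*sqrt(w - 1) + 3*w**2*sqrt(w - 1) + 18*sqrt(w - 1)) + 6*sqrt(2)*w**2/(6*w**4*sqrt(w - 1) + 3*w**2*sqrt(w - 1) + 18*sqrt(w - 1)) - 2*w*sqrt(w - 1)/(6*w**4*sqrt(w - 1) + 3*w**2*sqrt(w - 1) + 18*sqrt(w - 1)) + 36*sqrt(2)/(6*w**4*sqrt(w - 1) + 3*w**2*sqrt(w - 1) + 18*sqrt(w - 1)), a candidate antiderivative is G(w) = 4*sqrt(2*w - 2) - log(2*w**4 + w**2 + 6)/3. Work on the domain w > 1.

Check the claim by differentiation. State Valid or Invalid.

Valid - differentiating G returns exactly f.

d/dw[G] = (12*sqrt(2)*w**4 - 8*w**3*sqrt(w - 1) + 6*sqrt(2)*w**2 - 2*w*sqrt(w - 1) + 36*sqrt(2))/(6*w**4*sqrt(w - 1) + 3*w**2*sqrt(w - 1) + 18*sqrt(w - 1))
This equals f(w) exactly, so the claim holds.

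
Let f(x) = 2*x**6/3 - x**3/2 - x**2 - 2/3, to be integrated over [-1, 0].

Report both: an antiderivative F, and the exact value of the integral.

Antiderivative: F(x) = 2*x**7/21 - x**4/8 - x**3/3 - 2*x/3; value = -131/168

Integrate term by term and add the pieces.
F(x) = 2*x**7/21 - x**4/8 - x**3/3 - 2*x/3 is an antiderivative of f.
Check: d/dx[2*x**7/21 - x**4/8 - x**3/3 - 2*x/3] = 2*x**6/3 - x**3/2 - x**2 - 2/3 = f(x).
F(0) = 0; F(-1) = 131/168.
Integral = F(0) - F(-1) = -131/168.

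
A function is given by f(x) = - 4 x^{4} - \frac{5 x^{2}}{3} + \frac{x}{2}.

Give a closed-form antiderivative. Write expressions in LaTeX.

The integrand splits into summands that can be handled one at a time.
Check: d/dx[- \frac{4 x^{5}}{5} - \frac{5 x^{3}}{9} + \frac{x^{2}}{4}] = - 4 x^{4} - \frac{5 x^{2}}{3} + \frac{x}{2} = f(x).

An antiderivative is F(x) = - \frac{4 x^{5}}{5} - \frac{5 x^{3}}{9} + \frac{x^{2}}{4}.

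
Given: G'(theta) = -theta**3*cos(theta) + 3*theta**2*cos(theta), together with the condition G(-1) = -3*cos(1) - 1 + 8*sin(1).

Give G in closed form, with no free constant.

Integrate term by term and add the pieces.
A general antiderivative is -theta**3*sin(theta) + 3*theta**2*sin(theta) - 3*theta**2*cos(theta) + 6*theta*sin(theta) + 6*theta*cos(theta) - 6*sin(theta) + 6*cos(theta) + C.
The condition gives C = -3*cos(1) - 1 + 8*sin(1) - (-3*cos(1) + 8*sin(1)) = -1.
So G(theta) = -theta**3*sin(theta) + 3*theta**2*sin(theta) - 3*theta**2*cos(theta) + 6*theta*sin(theta) + 6*theta*cos(theta) - 6*sin(theta) + 6*cos(theta) - 1.
Check: d/dtheta[-theta**3*sin(theta) + 3*theta**2*sin(theta) - 3*theta**2*cos(theta) + 6*theta*sin(theta) + 6*theta*cos(theta) - 6*sin(theta) + 6*cos(theta) - 1] = -theta**3*cos(theta) + 3*theta**2*cos(theta) = G'(theta).

G(theta) = -theta**3*sin(theta) + 3*theta**2*sin(theta) - 3*theta**2*cos(theta) + 6*theta*sin(theta) + 6*theta*cos(theta) - 6*sin(theta) + 6*cos(theta) - 1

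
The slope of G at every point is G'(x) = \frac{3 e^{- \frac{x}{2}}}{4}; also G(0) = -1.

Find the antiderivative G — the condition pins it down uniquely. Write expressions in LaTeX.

A candidate passes only if d/dx[G] lands on the given G'(x) exactly.
A general antiderivative is - \frac{3 e^{- \frac{x}{2}}}{2} + C.
The condition gives C = -1 - (- \frac{3}{2}) = \frac{1}{2}.
So G(x) = \frac{\left(e^{\frac{x}{2}} - 3\right) e^{- \frac{x}{2}}}{2}.
Check: d/dx[\frac{\left(e^{\frac{x}{2}} - 3\right) e^{- \frac{x}{2}}}{2}] = \frac{3 e^{- \frac{x}{2}}}{4} = G'(x).

G(x) = \frac{\left(e^{\frac{x}{2}} - 3\right) e^{- \frac{x}{2}}}{2}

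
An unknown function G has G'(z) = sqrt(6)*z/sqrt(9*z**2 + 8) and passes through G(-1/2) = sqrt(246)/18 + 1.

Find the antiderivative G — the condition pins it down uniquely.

G(z) = 2*sqrt(3*z**2/2 + 4/3)/3 + 1

The substitution u = 3*z**2/2 + 4/3 works: G'(z) is exactly (dG/du)*(du/dz) for that inner function.
A general antiderivative is 2*sqrt(3*z**2/2 + 4/3)/3 + C.
The condition gives C = sqrt(246)/18 + 1 - (sqrt(246)/18) = 1.
So G(z) = 2*sqrt(3*z**2/2 + 4/3)/3 + 1.
Check: d/dz[2*sqrt(3*z**2/2 + 4/3)/3 + 1] = sqrt(6)*z/sqrt(9*z**2 + 8) = G'(z).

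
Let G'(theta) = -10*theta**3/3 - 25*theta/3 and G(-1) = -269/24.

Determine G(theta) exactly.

G'(theta) has the shape u'v + uv' for u = 5/(3*(2*theta**2 + 5)) and v = (-theta**2 - 5/2)**3 — it is the derivative of the product u*v.
A general antiderivative is 5*(-theta**2 - 5/2)**3/(3*(2*theta**2 + 5)) + C.
The condition gives C = -269/24 - (-245/24) = -1.
So G(theta) = 5*(-theta**2 - 5/2)**3/(3*(2*theta**2 + 5)) - 1.
Check: d/dtheta[5*(-theta**2 - 5/2)**3/(3*(2*theta**2 + 5)) - 1] = -10*theta**3/3 - 25*theta/3 = G'(theta).

G(theta) = 5*(-theta**2 - 5/2)**3/(3*(2*theta**2 + 5)) - 1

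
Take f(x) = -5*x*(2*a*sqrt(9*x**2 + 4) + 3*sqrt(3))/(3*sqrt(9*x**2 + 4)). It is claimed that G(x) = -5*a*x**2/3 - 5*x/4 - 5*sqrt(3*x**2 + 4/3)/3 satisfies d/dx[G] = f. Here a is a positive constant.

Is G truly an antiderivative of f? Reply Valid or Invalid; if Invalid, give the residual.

d/dx[G] = (-40*a*x*sqrt(9*x**2 + 4) - 60*sqrt(3)*x - 15*sqrt(9*x**2 + 4))/(12*sqrt(9*x**2 + 4))
d/dx[G] - f(x) = -5/4 != 0.

Invalid: d/dx[G] - f = -5/4, which is not 0.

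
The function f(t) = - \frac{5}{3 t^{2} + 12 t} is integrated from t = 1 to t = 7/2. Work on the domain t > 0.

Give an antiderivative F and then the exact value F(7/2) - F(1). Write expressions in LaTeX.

Antiderivative: F(t) = - \frac{5 \log{\left(t \right)}}{12} + \frac{5 \log{\left(t + 4 \right)}}{12}; value = - \frac{5 \log{\left(5 \right)}}{12} - \frac{5 \log{\left(\frac{7}{2} \right)}}{12} + \frac{5 \log{\left(\frac{15}{2} \right)}}{12}

Factor the denominator (3 t \left(t + 4\right)) and decompose: f = \frac{5}{12 \left(t + 4\right)} - \frac{5}{12 t}; each piece integrates to a log, atan, or power term.
F(t) = - \frac{5 \log{\left(t \right)}}{12} + \frac{5 \log{\left(t + 4 \right)}}{12} is an antiderivative of f.
Check: d/dt[- \frac{5 \log{\left(t \right)}}{12} + \frac{5 \log{\left(t + 4 \right)}}{12}] = - \frac{5}{3 t^{2} + 12 t} = f(t).
F(7/2) = - \frac{5 \log{\left(\frac{7}{2} \right)}}{12} + \frac{5 \log{\left(\frac{15}{2} \right)}}{12}; F(1) = \frac{5 \log{\left(5 \right)}}{12}.
Integral = F(7/2) - F(1) = - \frac{5 \log{\left(5 \right)}}{12} - \frac{5 \log{\left(\frac{7}{2} \right)}}{12} + \frac{5 \log{\left(\frac{15}{2} \right)}}{12}.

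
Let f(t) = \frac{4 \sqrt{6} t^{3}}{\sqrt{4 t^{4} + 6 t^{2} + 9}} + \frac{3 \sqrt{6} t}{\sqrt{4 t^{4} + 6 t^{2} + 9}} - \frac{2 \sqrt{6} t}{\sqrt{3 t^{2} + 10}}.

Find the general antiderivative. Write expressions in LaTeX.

Integrate term by term and add the pieces.
Check: d/dt[\frac{\sqrt{6} \left(- 4 \sqrt{3 t^{2} + 10} + 3 \sqrt{4 t^{4} + 6 t^{2} + 9}\right)}{6}] = \frac{4 \sqrt{6} t^{3} \sqrt{3 t^{2} + 10} + 3 \sqrt{6} t \sqrt{3 t^{2} + 10} - 2 \sqrt{6} t \sqrt{4 t^{4} + 6 t^{2} + 9}}{\sqrt{3 t^{2} + 10} \sqrt{4 t^{4} + 6 t^{2} + 9}}, which equals f(t).

F(t) = \frac{\sqrt{6} \left(- 4 \sqrt{3 t^{2} + 10} + 3 \sqrt{4 t^{4} + 6 t^{2} + 9}\right)}{6} + C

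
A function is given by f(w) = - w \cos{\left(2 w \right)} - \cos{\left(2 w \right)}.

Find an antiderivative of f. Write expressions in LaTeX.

The integrand splits into summands that can be handled one at a time.
Check: d/dw[- \frac{w \sin{\left(2 w \right)}}{2} - \frac{\sin{\left(2 w \right)}}{2} - \frac{\cos{\left(2 w \right)}}{4}] = - w \cos{\left(2 w \right)} - \cos{\left(2 w \right)} = f(w).

An antiderivative is F(w) = - \frac{w \sin{\left(2 w \right)}}{2} - \frac{\sin{\left(2 w \right)}}{2} - \frac{\cos{\left(2 w \right)}}{4}.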